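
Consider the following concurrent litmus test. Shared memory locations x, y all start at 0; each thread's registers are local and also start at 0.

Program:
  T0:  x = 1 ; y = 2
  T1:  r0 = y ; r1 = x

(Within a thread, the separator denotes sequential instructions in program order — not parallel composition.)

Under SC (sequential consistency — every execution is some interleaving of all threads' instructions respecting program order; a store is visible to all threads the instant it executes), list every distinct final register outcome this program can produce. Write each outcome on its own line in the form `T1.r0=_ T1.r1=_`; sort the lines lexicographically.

T1.r0=0 T1.r1=0
T1.r0=0 T1.r1=1
T1.r0=2 T1.r1=1

outcome vector order: (T1.r0,T1.r1)
|SC outcomes| = 3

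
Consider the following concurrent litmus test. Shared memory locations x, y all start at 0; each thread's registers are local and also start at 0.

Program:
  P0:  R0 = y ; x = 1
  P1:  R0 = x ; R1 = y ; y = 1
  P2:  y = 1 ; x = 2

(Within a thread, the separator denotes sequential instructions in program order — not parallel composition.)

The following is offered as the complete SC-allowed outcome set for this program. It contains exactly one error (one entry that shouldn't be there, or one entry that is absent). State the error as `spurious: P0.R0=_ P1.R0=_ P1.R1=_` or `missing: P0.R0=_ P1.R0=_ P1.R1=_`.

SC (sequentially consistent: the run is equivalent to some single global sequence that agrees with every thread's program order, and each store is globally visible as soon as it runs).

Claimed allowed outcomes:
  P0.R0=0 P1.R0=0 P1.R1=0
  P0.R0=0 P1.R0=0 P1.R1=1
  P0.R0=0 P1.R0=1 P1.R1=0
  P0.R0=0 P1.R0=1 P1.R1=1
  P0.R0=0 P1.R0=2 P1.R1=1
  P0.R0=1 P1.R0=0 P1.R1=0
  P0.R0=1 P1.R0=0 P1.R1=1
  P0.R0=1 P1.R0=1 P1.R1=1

missing: P0.R0=1 P1.R0=2 P1.R1=1

outcome vector order: (P0.R0,P1.R0,P1.R1)
SC (9): (0,0,0), (0,0,1), (0,1,0), (0,1,1), (0,2,1), (1,0,0), (1,0,1), (1,1,1), (1,2,1)
SC∖claimed = {(1,2,1)}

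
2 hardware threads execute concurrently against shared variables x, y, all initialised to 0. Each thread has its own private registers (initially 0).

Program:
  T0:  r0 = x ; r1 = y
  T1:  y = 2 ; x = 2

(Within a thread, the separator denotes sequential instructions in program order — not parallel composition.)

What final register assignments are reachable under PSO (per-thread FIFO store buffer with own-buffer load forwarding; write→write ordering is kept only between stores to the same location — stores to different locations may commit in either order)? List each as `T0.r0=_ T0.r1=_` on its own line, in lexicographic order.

outcome vector order: (T0.r0,T0.r1)
|PSO outcomes| = 4

T0.r0=0 T0.r1=0
T0.r0=0 T0.r1=2
T0.r0=2 T0.r1=0
T0.r0=2 T0.r1=2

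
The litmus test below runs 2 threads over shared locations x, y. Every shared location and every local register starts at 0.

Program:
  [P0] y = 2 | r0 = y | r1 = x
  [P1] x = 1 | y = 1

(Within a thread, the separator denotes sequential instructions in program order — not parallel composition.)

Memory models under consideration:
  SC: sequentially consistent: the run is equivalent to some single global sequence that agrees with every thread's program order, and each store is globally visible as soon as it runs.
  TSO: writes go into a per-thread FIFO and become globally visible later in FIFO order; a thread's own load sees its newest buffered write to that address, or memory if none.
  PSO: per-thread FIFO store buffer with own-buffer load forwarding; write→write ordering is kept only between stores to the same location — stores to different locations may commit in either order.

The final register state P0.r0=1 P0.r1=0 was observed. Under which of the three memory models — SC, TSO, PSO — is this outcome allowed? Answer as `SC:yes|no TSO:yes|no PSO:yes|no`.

outcome vector order: (P0.r0,P0.r1)
SC (3): (1,1) (2,0) (2,1)
TSO (3): (1,1) (2,0) (2,1)
PSO (4): (1,0) (1,1) (2,0) (2,1)
target (1,0) ∈ {PSO}

SC:no TSO:no PSO:yes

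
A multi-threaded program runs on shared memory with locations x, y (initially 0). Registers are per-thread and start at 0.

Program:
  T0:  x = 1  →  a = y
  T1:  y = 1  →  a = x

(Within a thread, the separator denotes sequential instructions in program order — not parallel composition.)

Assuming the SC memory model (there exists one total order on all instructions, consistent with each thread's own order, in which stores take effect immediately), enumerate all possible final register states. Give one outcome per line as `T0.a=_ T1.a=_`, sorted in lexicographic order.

outcome vector order: (T0.a,T1.a)
|SC outcomes| = 3

T0.a=0 T1.a=1
T0.a=1 T1.a=0
T0.a=1 T1.a=1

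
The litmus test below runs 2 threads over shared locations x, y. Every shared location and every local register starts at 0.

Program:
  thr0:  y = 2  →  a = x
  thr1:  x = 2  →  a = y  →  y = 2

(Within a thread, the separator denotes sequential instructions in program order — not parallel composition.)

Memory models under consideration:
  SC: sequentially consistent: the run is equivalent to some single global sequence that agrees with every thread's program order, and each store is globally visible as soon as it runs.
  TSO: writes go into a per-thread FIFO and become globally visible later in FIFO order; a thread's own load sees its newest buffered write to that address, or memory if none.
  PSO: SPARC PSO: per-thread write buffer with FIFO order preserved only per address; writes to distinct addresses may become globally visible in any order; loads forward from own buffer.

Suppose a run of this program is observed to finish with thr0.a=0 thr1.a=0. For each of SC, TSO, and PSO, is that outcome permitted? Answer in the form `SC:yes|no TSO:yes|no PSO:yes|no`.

SC:no TSO:yes PSO:yes

outcome vector order: (thr0.a,thr1.a)
SC (3): (0,2); (2,0); (2,2)
TSO (4): (0,0); (0,2); (2,0); (2,2)
PSO (4): (0,0); (0,2); (2,0); (2,2)
target (0,0) ∈ {TSO,PSO}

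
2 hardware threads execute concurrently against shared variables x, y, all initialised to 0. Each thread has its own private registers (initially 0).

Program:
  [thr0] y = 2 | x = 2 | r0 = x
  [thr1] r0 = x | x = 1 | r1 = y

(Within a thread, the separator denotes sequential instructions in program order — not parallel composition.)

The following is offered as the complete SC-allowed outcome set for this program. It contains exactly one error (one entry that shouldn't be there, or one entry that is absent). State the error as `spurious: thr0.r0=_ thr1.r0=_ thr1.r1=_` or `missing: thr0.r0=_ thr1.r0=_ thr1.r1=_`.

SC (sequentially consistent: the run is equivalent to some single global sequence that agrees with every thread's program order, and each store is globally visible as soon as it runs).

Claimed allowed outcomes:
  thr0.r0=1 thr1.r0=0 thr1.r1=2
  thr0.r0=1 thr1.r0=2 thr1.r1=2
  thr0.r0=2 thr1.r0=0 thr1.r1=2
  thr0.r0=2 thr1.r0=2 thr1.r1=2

outcome vector order: (thr0.r0,thr1.r0,thr1.r1)
SC (5): 102 122 200 202 222
SC∖claimed = {200}

missing: thr0.r0=2 thr1.r0=0 thr1.r1=0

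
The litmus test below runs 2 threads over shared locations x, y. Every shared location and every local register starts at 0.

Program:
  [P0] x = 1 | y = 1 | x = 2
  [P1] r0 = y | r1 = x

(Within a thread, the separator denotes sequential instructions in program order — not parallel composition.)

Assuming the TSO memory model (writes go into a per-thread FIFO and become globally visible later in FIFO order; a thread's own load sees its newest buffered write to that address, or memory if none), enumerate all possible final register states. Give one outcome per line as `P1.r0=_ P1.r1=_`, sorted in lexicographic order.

outcome vector order: (P1.r0,P1.r1)
|TSO outcomes| = 5

P1.r0=0 P1.r1=0
P1.r0=0 P1.r1=1
P1.r0=0 P1.r1=2
P1.r0=1 P1.r1=1
P1.r0=1 P1.r1=2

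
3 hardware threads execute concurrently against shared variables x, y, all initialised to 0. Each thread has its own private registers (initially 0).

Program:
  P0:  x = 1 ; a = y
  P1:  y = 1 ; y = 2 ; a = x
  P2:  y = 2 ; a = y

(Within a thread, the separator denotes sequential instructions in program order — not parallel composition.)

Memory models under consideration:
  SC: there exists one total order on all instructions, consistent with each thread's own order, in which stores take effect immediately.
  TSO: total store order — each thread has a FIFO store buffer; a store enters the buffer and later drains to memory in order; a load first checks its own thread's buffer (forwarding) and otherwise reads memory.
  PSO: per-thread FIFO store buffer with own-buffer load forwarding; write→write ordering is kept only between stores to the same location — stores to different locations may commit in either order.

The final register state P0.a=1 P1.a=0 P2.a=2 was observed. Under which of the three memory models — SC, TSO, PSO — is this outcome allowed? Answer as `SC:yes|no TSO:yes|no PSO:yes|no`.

outcome vector order: (P0.a,P1.a,P2.a)
SC: 8 outcomes — {0/1/1, 0/1/2, 1/1/1, 1/1/2, 2/0/1, 2/0/2, 2/1/1, 2/1/2}
TSO: 12 outcomes — {0/0/1, 0/0/2, 0/1/1, 0/1/2, 1/0/1, 1/0/2, 1/1/1, 1/1/2, 2/0/1, 2/0/2, 2/1/1, 2/1/2}
PSO: 12 outcomes — {0/0/1, 0/0/2, 0/1/1, 0/1/2, 1/0/1, 1/0/2, 1/1/1, 1/1/2, 2/0/1, 2/0/2, 2/1/1, 2/1/2}
target 1/0/2 ∈ {TSO,PSO}

SC:no TSO:yes PSO:yes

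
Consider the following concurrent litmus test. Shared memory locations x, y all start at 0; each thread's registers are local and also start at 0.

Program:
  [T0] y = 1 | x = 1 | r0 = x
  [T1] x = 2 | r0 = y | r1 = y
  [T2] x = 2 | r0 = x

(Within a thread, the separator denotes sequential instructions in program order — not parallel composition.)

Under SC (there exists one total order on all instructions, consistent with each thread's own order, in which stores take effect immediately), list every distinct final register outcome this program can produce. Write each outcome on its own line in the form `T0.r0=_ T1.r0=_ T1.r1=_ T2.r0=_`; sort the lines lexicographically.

T0.r0=1 T1.r0=0 T1.r1=0 T2.r0=1
T0.r0=1 T1.r0=0 T1.r1=0 T2.r0=2
T0.r0=1 T1.r0=0 T1.r1=1 T2.r0=1
T0.r0=1 T1.r0=0 T1.r1=1 T2.r0=2
T0.r0=1 T1.r0=1 T1.r1=1 T2.r0=1
T0.r0=1 T1.r0=1 T1.r1=1 T2.r0=2
T0.r0=2 T1.r0=0 T1.r1=0 T2.r0=2
T0.r0=2 T1.r0=0 T1.r1=1 T2.r0=2
T0.r0=2 T1.r0=1 T1.r1=1 T2.r0=1
T0.r0=2 T1.r0=1 T1.r1=1 T2.r0=2

outcome vector order: (T0.r0,T1.r0,T1.r1,T2.r0)
|SC outcomes| = 10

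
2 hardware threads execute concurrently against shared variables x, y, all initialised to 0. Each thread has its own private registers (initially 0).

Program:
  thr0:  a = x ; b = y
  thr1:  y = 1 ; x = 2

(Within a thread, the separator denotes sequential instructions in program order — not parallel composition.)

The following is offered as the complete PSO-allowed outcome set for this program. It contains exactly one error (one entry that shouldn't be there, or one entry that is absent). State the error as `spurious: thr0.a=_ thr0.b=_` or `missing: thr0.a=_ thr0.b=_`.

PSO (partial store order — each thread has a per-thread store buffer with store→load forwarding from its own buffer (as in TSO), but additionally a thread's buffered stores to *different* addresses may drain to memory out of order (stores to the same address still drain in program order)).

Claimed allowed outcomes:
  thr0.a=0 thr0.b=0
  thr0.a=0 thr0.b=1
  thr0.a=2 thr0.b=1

outcome vector order: (thr0.a,thr0.b)
PSO (4): (0,0), (0,1), (2,0), (2,1)
PSO∖claimed = {(2,0)}

missing: thr0.a=2 thr0.b=0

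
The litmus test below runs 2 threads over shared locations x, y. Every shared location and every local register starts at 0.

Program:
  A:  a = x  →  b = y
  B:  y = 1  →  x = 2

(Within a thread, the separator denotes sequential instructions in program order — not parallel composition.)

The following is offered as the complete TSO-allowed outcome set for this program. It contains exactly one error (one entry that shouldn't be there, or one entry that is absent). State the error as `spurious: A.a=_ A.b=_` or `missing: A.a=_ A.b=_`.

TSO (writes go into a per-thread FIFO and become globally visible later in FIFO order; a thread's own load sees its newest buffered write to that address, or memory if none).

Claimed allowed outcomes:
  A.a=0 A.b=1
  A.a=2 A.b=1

missing: A.a=0 A.b=0

outcome vector order: (A.a,A.b)
under TSO → (0,0) (0,1) (2,1)
TSO∖claimed = {(0,0)}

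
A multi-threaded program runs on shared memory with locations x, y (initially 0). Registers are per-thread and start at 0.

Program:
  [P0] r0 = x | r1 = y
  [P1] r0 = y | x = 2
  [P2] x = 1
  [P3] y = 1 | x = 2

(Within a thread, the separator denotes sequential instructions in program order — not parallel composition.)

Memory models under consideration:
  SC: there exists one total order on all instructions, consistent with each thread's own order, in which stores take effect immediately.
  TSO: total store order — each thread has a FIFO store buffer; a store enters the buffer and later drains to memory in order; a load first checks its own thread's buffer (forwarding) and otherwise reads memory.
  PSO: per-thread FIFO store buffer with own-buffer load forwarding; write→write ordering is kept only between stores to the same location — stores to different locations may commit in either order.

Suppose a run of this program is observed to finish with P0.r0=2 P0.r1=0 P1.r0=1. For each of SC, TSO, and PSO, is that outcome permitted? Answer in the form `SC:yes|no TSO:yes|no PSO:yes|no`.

SC:no TSO:no PSO:yes

outcome vector order: (P0.r0,P0.r1,P1.r0)
under SC → <0 0 0>, <0 0 1>, <0 1 0>, <0 1 1>, <1 0 0>, <1 0 1>, <1 1 0>, <1 1 1>, <2 0 0>, <2 1 0>, <2 1 1>
under TSO → <0 0 0>, <0 0 1>, <0 1 0>, <0 1 1>, <1 0 0>, <1 0 1>, <1 1 0>, <1 1 1>, <2 0 0>, <2 1 0>, <2 1 1>
under PSO → <0 0 0>, <0 0 1>, <0 1 0>, <0 1 1>, <1 0 0>, <1 0 1>, <1 1 0>, <1 1 1>, <2 0 0>, <2 0 1>, <2 1 0>, <2 1 1>
target <2 0 1> ∈ {PSO}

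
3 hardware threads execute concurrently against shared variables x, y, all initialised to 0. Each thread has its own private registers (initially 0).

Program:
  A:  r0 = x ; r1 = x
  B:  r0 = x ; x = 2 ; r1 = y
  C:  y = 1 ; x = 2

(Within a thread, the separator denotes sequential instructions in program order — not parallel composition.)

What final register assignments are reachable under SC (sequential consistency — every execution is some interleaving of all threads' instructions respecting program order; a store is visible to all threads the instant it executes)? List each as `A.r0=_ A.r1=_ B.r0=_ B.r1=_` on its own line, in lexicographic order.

outcome vector order: (A.r0,A.r1,B.r0,B.r1)
|SC outcomes| = 9

A.r0=0 A.r1=0 B.r0=0 B.r1=0
A.r0=0 A.r1=0 B.r0=0 B.r1=1
A.r0=0 A.r1=0 B.r0=2 B.r1=1
A.r0=0 A.r1=2 B.r0=0 B.r1=0
A.r0=0 A.r1=2 B.r0=0 B.r1=1
A.r0=0 A.r1=2 B.r0=2 B.r1=1
A.r0=2 A.r1=2 B.r0=0 B.r1=0
A.r0=2 A.r1=2 B.r0=0 B.r1=1
A.r0=2 A.r1=2 B.r0=2 B.r1=1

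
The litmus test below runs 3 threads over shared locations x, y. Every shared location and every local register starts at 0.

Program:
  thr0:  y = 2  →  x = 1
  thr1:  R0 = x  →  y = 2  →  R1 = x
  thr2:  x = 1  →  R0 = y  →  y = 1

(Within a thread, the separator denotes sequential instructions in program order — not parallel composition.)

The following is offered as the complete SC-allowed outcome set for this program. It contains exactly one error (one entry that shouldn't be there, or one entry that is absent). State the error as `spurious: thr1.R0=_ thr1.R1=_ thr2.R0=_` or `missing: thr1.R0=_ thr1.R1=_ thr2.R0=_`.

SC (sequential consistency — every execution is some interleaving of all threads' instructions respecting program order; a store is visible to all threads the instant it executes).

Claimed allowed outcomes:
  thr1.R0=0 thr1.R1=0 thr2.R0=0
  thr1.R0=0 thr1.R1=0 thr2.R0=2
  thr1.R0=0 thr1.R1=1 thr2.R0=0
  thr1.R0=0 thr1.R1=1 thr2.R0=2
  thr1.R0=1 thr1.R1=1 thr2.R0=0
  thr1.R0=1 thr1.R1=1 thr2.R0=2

spurious: thr1.R0=0 thr1.R1=0 thr2.R0=0

outcome vector order: (thr1.R0,thr1.R1,thr2.R0)
under SC → 002, 010, 012, 110, 112
claimed∖SC = {000}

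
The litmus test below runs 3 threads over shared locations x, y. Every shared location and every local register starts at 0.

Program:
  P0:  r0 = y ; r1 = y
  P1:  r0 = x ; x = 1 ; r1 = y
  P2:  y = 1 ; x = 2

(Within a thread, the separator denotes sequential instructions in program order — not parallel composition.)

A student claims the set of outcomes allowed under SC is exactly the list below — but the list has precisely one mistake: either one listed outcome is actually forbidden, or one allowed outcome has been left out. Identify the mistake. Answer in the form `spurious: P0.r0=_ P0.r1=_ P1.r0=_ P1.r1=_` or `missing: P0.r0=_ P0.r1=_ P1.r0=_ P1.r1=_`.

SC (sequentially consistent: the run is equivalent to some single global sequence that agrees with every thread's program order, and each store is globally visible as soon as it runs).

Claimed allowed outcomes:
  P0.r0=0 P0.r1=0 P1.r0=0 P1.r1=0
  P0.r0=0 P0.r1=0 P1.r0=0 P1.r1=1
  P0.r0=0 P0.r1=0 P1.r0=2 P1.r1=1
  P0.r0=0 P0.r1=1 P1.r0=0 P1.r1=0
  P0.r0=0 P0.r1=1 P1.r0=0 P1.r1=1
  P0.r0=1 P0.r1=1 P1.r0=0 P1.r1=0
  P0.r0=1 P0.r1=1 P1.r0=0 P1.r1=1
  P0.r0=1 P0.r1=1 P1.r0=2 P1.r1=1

missing: P0.r0=0 P0.r1=1 P1.r0=2 P1.r1=1

outcome vector order: (P0.r0,P0.r1,P1.r0,P1.r1)
under SC → 0/0/0/0, 0/0/0/1, 0/0/2/1, 0/1/0/0, 0/1/0/1, 0/1/2/1, 1/1/0/0, 1/1/0/1, 1/1/2/1
SC∖claimed = {0/1/2/1}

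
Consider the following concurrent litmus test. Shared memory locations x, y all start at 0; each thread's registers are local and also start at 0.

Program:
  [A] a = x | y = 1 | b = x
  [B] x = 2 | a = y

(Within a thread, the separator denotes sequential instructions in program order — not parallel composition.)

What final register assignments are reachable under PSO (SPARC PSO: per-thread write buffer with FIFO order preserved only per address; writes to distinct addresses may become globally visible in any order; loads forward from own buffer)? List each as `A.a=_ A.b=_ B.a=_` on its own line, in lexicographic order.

A.a=0 A.b=0 B.a=0
A.a=0 A.b=0 B.a=1
A.a=0 A.b=2 B.a=0
A.a=0 A.b=2 B.a=1
A.a=2 A.b=2 B.a=0
A.a=2 A.b=2 B.a=1

outcome vector order: (A.a,A.b,B.a)
|PSO outcomes| = 6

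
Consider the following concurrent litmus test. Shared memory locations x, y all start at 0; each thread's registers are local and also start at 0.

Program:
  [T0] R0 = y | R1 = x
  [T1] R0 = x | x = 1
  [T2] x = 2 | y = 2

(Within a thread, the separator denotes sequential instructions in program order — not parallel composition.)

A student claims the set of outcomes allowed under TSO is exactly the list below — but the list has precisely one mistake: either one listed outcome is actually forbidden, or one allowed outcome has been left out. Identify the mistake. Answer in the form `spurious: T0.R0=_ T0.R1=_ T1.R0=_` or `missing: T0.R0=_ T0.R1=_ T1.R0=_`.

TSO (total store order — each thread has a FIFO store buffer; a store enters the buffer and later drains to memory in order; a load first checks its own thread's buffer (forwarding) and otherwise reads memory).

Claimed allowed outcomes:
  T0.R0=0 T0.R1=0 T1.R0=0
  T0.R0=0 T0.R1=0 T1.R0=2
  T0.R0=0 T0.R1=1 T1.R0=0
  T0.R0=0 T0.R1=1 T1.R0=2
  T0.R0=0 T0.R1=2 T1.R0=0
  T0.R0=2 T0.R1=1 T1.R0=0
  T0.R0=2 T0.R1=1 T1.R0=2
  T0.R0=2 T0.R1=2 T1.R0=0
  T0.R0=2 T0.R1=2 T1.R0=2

outcome vector order: (T0.R0,T0.R1,T1.R0)
[TSO] allowed = {(0,0,0), (0,0,2), (0,1,0), (0,1,2), (0,2,0), (0,2,2), (2,1,0), (2,1,2), (2,2,0), (2,2,2)}
TSO∖claimed = {(0,2,2)}

missing: T0.R0=0 T0.R1=2 T1.R0=2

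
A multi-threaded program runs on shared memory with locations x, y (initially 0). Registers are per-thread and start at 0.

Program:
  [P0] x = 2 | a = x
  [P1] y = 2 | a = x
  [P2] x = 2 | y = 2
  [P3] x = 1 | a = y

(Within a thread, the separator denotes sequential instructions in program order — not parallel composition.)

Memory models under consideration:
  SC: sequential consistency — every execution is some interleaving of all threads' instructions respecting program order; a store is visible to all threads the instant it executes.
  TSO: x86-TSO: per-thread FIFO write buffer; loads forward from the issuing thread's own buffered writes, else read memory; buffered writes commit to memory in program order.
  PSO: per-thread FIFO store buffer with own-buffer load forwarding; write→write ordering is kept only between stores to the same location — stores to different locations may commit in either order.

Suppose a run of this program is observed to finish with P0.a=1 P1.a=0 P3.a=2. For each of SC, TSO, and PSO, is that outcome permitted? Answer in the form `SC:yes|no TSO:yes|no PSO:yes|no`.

outcome vector order: (P0.a,P1.a,P3.a)
[SC] allowed = {102; 110; 112; 120; 122; 202; 210; 212; 220; 222}
[TSO] allowed = {100; 102; 110; 112; 120; 122; 200; 202; 210; 212; 220; 222}
[PSO] allowed = {100; 102; 110; 112; 120; 122; 200; 202; 210; 212; 220; 222}
target 102 ∈ {SC,TSO,PSO}

SC:yes TSO:yes PSO:yes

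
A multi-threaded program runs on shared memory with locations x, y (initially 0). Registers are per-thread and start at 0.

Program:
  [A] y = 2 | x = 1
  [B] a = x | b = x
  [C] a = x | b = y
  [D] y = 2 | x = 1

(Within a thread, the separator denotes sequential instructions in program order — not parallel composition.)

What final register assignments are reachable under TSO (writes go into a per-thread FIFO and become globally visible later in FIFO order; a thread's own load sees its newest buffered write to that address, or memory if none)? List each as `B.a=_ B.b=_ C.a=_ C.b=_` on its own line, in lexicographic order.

B.a=0 B.b=0 C.a=0 C.b=0
B.a=0 B.b=0 C.a=0 C.b=2
B.a=0 B.b=0 C.a=1 C.b=2
B.a=0 B.b=1 C.a=0 C.b=0
B.a=0 B.b=1 C.a=0 C.b=2
B.a=0 B.b=1 C.a=1 C.b=2
B.a=1 B.b=1 C.a=0 C.b=0
B.a=1 B.b=1 C.a=0 C.b=2
B.a=1 B.b=1 C.a=1 C.b=2

outcome vector order: (B.a,B.b,C.a,C.b)
|TSO outcomes| = 9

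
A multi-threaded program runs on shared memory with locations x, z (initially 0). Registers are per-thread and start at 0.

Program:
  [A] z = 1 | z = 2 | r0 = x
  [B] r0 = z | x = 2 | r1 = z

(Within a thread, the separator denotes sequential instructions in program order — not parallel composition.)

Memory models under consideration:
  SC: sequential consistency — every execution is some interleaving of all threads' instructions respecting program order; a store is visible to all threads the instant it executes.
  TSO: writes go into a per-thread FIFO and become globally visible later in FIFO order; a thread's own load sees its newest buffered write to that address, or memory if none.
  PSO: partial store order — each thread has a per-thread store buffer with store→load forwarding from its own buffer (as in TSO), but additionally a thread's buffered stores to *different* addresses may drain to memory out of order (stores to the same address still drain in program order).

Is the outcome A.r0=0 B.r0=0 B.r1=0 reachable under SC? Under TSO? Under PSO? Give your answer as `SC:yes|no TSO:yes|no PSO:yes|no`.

outcome vector order: (A.r0,B.r0,B.r1)
SC (9): <0 0 2> <0 1 2> <0 2 2> <2 0 0> <2 0 1> <2 0 2> <2 1 1> <2 1 2> <2 2 2>
TSO (12): <0 0 0> <0 0 1> <0 0 2> <0 1 1> <0 1 2> <0 2 2> <2 0 0> <2 0 1> <2 0 2> <2 1 1> <2 1 2> <2 2 2>
PSO (12): <0 0 0> <0 0 1> <0 0 2> <0 1 1> <0 1 2> <0 2 2> <2 0 0> <2 0 1> <2 0 2> <2 1 1> <2 1 2> <2 2 2>
target <0 0 0> ∈ {TSO,PSO}

SC:no TSO:yes PSO:yes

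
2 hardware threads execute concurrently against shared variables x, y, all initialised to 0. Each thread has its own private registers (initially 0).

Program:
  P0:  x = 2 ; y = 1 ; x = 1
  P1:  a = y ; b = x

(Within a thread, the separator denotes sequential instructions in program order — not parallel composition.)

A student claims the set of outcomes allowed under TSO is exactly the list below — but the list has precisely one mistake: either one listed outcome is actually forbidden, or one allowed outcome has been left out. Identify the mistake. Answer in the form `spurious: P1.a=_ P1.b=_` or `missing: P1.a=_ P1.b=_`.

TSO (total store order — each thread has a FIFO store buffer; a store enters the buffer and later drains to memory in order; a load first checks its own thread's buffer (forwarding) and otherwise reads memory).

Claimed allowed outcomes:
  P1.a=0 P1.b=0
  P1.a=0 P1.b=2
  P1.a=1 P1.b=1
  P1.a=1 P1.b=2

missing: P1.a=0 P1.b=1

outcome vector order: (P1.a,P1.b)
TSO (5): (0,0), (0,1), (0,2), (1,1), (1,2)
TSO∖claimed = {(0,1)}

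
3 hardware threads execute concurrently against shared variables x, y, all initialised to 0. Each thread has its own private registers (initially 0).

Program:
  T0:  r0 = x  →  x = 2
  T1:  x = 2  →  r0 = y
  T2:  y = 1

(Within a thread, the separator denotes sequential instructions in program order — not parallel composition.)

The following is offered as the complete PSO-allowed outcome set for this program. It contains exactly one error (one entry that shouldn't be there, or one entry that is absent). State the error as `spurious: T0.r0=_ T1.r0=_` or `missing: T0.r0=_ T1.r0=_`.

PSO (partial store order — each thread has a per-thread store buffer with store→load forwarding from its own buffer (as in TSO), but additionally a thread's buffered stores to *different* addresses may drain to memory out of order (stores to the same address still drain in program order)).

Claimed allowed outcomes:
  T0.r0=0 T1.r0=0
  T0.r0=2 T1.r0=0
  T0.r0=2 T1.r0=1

missing: T0.r0=0 T1.r0=1

outcome vector order: (T0.r0,T1.r0)
[PSO] allowed = {<0 0> <0 1> <2 0> <2 1>}
PSO∖claimed = {<0 1>}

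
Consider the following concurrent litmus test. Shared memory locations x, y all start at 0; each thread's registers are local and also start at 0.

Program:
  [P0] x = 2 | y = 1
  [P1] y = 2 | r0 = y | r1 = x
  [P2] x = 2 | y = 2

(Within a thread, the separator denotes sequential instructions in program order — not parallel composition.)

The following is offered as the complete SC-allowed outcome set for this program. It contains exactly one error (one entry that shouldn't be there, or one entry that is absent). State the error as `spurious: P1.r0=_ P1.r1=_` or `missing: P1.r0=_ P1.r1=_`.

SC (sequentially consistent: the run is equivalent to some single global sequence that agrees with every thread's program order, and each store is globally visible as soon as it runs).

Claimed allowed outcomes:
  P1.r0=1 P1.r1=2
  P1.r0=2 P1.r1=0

outcome vector order: (P1.r0,P1.r1)
[SC] allowed = {12; 20; 22}
SC∖claimed = {22}

missing: P1.r0=2 P1.r1=2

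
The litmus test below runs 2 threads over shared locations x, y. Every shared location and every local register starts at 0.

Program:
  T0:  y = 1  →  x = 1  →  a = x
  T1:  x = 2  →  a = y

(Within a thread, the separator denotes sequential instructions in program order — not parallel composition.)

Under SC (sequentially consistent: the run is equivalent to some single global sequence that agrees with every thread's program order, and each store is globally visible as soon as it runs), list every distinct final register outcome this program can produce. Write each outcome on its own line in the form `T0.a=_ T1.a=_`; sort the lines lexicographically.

outcome vector order: (T0.a,T1.a)
|SC outcomes| = 3

T0.a=1 T1.a=0
T0.a=1 T1.a=1
T0.a=2 T1.a=1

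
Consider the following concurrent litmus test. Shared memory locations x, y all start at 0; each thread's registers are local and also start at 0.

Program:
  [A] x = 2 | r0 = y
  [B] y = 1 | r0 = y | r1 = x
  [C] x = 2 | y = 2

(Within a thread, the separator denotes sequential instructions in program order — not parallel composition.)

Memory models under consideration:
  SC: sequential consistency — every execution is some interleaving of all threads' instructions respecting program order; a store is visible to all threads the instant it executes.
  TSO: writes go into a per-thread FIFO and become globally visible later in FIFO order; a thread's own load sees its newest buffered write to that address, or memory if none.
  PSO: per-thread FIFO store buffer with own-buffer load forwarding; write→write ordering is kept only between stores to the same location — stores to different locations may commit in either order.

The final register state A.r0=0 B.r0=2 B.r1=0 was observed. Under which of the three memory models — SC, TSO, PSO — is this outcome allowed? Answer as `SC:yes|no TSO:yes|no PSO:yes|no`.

outcome vector order: (A.r0,B.r0,B.r1)
[SC] allowed = {0/1/2, 0/2/2, 1/1/0, 1/1/2, 1/2/2, 2/1/0, 2/1/2, 2/2/2}
[TSO] allowed = {0/1/0, 0/1/2, 0/2/2, 1/1/0, 1/1/2, 1/2/2, 2/1/0, 2/1/2, 2/2/2}
[PSO] allowed = {0/1/0, 0/1/2, 0/2/0, 0/2/2, 1/1/0, 1/1/2, 1/2/0, 1/2/2, 2/1/0, 2/1/2, 2/2/0, 2/2/2}
target 0/2/0 ∈ {PSO}

SC:no TSO:no PSO:yes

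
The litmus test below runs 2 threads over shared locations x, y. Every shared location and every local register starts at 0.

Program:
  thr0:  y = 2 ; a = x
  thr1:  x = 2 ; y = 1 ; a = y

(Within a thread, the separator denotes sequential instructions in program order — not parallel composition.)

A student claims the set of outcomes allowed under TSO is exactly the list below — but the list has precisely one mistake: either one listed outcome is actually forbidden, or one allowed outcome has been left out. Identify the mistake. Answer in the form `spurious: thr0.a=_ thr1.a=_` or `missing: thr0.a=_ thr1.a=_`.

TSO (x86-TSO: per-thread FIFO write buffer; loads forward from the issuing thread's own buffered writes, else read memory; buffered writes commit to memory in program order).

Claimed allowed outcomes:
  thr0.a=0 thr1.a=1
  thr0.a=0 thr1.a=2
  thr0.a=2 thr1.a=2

missing: thr0.a=2 thr1.a=1

outcome vector order: (thr0.a,thr1.a)
[TSO] allowed = {0/1, 0/2, 2/1, 2/2}
TSO∖claimed = {2/1}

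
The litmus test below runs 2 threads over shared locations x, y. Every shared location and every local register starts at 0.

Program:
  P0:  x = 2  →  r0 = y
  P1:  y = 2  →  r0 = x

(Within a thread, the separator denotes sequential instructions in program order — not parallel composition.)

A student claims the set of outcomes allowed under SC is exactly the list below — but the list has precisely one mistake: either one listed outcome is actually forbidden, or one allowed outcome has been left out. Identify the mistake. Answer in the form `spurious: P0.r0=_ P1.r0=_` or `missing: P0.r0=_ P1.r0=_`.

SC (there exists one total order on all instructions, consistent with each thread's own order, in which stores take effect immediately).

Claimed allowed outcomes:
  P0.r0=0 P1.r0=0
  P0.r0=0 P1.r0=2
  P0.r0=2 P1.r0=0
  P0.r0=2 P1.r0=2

spurious: P0.r0=0 P1.r0=0

outcome vector order: (P0.r0,P1.r0)
SC: 3 outcomes — {(0,2), (2,0), (2,2)}
claimed∖SC = {(0,0)}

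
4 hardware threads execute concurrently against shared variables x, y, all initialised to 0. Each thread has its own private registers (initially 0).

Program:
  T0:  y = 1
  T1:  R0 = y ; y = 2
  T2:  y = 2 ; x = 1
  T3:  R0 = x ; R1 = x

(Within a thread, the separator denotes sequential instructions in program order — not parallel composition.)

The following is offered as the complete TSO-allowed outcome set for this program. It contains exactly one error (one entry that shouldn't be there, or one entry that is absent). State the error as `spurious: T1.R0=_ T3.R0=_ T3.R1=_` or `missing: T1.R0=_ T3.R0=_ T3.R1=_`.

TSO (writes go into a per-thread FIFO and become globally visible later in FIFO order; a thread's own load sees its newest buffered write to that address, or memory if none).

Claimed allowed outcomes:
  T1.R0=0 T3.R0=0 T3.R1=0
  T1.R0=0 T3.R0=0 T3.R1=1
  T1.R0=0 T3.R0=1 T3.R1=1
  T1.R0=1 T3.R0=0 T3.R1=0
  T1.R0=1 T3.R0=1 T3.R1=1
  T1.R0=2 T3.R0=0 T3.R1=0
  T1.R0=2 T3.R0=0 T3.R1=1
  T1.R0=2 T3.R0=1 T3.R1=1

missing: T1.R0=1 T3.R0=0 T3.R1=1

outcome vector order: (T1.R0,T3.R0,T3.R1)
TSO (9): 0/0/0; 0/0/1; 0/1/1; 1/0/0; 1/0/1; 1/1/1; 2/0/0; 2/0/1; 2/1/1
TSO∖claimed = {1/0/1}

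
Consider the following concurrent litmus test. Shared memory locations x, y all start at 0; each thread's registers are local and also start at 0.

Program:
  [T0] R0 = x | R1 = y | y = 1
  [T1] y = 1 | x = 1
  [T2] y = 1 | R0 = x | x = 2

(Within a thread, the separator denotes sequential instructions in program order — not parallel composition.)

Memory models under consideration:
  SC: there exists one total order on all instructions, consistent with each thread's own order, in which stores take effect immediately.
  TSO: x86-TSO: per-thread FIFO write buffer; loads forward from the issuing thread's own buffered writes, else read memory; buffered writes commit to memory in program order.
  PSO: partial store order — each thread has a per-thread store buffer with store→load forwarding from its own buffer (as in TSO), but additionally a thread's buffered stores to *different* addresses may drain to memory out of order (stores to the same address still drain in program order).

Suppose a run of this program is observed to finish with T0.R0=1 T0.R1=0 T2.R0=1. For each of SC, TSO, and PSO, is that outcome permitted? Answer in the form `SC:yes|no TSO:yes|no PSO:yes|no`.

SC:no TSO:no PSO:yes

outcome vector order: (T0.R0,T0.R1,T2.R0)
[SC] allowed = {0/0/0; 0/0/1; 0/1/0; 0/1/1; 1/1/0; 1/1/1; 2/1/0; 2/1/1}
[TSO] allowed = {0/0/0; 0/0/1; 0/1/0; 0/1/1; 1/1/0; 1/1/1; 2/1/0; 2/1/1}
[PSO] allowed = {0/0/0; 0/0/1; 0/1/0; 0/1/1; 1/0/0; 1/0/1; 1/1/0; 1/1/1; 2/0/0; 2/0/1; 2/1/0; 2/1/1}
target 1/0/1 ∈ {PSO}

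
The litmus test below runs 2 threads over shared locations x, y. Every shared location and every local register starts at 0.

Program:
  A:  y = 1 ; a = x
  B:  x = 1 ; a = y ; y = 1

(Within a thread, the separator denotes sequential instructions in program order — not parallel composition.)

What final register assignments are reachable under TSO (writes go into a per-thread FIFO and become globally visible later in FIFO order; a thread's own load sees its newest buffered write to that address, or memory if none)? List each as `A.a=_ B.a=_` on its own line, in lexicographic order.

outcome vector order: (A.a,B.a)
|TSO outcomes| = 4

A.a=0 B.a=0
A.a=0 B.a=1
A.a=1 B.a=0
A.a=1 B.a=1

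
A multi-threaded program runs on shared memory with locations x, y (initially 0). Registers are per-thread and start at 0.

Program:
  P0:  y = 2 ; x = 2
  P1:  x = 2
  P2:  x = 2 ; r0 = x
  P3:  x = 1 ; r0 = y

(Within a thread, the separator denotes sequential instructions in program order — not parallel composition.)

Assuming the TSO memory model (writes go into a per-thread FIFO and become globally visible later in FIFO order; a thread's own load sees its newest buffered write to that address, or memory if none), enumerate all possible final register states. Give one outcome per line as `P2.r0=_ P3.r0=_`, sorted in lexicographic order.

P2.r0=1 P3.r0=0
P2.r0=1 P3.r0=2
P2.r0=2 P3.r0=0
P2.r0=2 P3.r0=2

outcome vector order: (P2.r0,P3.r0)
|TSO outcomes| = 4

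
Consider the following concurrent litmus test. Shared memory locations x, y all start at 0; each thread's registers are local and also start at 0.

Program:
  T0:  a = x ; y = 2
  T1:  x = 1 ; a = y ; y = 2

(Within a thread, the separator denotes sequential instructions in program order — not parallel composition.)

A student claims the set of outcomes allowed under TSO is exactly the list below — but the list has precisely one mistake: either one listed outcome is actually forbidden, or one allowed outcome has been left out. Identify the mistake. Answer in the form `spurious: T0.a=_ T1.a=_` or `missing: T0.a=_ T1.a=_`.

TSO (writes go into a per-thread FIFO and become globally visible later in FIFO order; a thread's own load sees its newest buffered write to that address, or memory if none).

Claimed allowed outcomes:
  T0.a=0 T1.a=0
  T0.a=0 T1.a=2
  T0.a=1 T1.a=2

outcome vector order: (T0.a,T1.a)
TSO (4): (0,0); (0,2); (1,0); (1,2)
TSO∖claimed = {(1,0)}

missing: T0.a=1 T1.a=0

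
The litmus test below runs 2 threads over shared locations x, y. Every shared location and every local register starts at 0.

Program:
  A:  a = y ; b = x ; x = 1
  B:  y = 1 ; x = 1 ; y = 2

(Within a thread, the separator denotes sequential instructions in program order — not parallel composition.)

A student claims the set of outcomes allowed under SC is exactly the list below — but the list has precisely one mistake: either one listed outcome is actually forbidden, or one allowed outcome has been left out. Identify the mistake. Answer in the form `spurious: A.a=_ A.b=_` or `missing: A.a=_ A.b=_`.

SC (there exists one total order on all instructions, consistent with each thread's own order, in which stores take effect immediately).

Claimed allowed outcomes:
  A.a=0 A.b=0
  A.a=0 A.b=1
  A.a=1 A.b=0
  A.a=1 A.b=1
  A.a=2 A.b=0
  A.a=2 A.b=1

outcome vector order: (A.a,A.b)
[SC] allowed = {0/0 0/1 1/0 1/1 2/1}
claimed∖SC = {2/0}

spurious: A.a=2 A.b=0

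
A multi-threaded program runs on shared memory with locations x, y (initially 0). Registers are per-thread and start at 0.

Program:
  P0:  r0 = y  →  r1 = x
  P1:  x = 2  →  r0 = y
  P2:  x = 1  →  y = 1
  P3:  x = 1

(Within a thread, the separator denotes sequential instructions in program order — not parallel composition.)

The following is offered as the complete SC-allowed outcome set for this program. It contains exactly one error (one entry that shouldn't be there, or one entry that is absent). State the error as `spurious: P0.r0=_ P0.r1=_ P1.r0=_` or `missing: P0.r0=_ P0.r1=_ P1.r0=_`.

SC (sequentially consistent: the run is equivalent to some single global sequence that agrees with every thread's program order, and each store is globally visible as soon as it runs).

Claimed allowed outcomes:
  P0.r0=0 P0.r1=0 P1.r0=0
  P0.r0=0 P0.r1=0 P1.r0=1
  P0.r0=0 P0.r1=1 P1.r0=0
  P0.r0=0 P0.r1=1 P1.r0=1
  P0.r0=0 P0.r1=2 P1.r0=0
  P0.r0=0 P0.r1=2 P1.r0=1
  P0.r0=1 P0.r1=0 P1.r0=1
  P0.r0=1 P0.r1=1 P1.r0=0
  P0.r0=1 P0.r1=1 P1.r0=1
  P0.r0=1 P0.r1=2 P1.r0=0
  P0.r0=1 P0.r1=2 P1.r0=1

spurious: P0.r0=1 P0.r1=0 P1.r0=1

outcome vector order: (P0.r0,P0.r1,P1.r0)
under SC → 000; 001; 010; 011; 020; 021; 110; 111; 120; 121
claimed∖SC = {101}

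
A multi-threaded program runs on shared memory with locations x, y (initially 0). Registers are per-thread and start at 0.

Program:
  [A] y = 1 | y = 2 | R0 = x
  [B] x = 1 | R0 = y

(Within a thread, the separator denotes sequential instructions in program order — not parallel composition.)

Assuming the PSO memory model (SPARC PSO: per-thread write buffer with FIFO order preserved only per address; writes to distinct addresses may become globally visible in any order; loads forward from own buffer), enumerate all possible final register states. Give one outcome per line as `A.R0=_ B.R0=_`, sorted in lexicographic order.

outcome vector order: (A.R0,B.R0)
|PSO outcomes| = 6

A.R0=0 B.R0=0
A.R0=0 B.R0=1
A.R0=0 B.R0=2
A.R0=1 B.R0=0
A.R0=1 B.R0=1
A.R0=1 B.R0=2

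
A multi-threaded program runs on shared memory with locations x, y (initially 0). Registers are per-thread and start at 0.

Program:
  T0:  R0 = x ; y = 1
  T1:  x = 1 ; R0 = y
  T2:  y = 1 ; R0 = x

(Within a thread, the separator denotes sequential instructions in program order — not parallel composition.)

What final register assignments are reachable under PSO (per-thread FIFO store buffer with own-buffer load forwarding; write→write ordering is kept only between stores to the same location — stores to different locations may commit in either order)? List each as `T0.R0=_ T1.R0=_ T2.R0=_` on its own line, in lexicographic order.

T0.R0=0 T1.R0=0 T2.R0=0
T0.R0=0 T1.R0=0 T2.R0=1
T0.R0=0 T1.R0=1 T2.R0=0
T0.R0=0 T1.R0=1 T2.R0=1
T0.R0=1 T1.R0=0 T2.R0=0
T0.R0=1 T1.R0=0 T2.R0=1
T0.R0=1 T1.R0=1 T2.R0=0
T0.R0=1 T1.R0=1 T2.R0=1

outcome vector order: (T0.R0,T1.R0,T2.R0)
|PSO outcomes| = 8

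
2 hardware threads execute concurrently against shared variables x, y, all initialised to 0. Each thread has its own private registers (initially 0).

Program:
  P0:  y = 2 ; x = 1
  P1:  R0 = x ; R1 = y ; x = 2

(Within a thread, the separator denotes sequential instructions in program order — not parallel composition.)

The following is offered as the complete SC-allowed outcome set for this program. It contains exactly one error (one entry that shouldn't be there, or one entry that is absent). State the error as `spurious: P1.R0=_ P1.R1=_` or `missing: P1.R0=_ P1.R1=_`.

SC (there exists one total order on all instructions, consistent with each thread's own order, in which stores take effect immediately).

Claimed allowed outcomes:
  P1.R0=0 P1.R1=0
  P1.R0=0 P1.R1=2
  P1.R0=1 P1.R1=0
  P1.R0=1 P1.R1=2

outcome vector order: (P1.R0,P1.R1)
SC: 3 outcomes — {0/0 0/2 1/2}
claimed∖SC = {1/0}

spurious: P1.R0=1 P1.R1=0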